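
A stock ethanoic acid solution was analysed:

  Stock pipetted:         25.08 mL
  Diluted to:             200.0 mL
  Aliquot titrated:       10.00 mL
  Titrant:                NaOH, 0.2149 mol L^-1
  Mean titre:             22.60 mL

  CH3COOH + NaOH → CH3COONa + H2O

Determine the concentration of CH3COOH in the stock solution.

3.873 mol/L

n(NaOH) = 0.02260 × 0.2149 = 4.857 × 10^-3 mol
n(CH3COOH) in the aliquot = 4.857 × 10^-3 mol (1:1 ratio)
[CH3COOH]_dilute = 4.857 × 10^-3 / 0.01000 = 0.4857 mol/L
Dilution factor = 200.0 / 25.08 = 7.974
[CH3COOH]_stock = 0.4857 × 7.974 = 3.873 mol/L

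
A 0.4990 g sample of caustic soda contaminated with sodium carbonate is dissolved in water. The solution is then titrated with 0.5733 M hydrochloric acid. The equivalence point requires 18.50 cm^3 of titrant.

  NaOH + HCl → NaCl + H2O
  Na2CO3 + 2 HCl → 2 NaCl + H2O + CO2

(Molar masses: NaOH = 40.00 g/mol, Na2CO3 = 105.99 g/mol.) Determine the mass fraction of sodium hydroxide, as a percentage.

n(HCl) = 0.01850 × 0.5733 = 0.01061 mol
Let x = n(NaOH), y = n(Na2CO3).
Titrant: 1x + 2y = 0.01061;  mass: 40.00x + 105.99y = 0.4990
Solving, x = 4.853 × 10^-3 mol, y = 2.876 × 10^-3 mol
mass of NaOH = 4.853 × 10^-3 × 40.00 = 0.1941 g
% NaOH = 0.1941 / 0.4990 × 100 = 38.90 %

38.90 %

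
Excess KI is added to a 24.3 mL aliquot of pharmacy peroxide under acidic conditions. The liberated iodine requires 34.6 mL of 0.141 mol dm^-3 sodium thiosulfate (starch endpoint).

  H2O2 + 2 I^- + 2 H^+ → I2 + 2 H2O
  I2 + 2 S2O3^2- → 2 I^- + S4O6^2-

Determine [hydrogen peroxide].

0.100 mol/L

n(S2O3^2-) = 0.0346 × 0.141 = 4.88 × 10^-3 mol
n(I2) = n(S2O3^2-)/2 = 2.44 × 10^-3 mol
n(H2O2) in the aliquot = 2.44 × 10^-3 mol (1:1 ratio)
[H2O2] = 2.44 × 10^-3 / 0.0243 = 0.100 mol/L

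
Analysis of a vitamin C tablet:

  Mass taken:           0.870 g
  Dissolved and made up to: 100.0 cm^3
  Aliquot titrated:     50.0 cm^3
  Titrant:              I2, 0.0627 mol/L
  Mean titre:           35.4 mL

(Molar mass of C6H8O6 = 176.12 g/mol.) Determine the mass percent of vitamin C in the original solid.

C6H8O6 + I2 → C6H6O6 + 2 HI
n(I2) per titration = 0.0354 × 0.0627 = 2.22 × 10^-3 mol
n(C6H8O6) in each aliquot = 2.22 × 10^-3 mol (1:1 ratio)
n(C6H8O6) in the whole flask = 2.22 × 10^-3 × 100.0/50.0 = 4.44 × 10^-3 mol
mass of C6H8O6 = 4.44 × 10^-3 × 176.12 = 0.782 g
% C6H8O6 = 0.782 / 0.870 × 100 = 89.9 %

89.9 %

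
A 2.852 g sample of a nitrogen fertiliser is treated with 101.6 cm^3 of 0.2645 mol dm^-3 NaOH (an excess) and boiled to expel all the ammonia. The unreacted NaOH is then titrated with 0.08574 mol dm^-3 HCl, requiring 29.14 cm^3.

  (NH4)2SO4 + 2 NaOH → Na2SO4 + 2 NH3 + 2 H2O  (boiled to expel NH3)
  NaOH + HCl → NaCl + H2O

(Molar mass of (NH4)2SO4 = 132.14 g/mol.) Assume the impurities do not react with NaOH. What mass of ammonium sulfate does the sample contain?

n(NaOH) added = 0.1016 × 0.2645 = 0.02687 mol
n(HCl) used in back-titration = 0.02914 × 0.08574 = 2.498 × 10^-3 mol
n(NaOH) left over = 2.498 × 10^-3 mol (1:1 ratio)
n(NaOH) consumed by analyte = 0.02687 − 2.498 × 10^-3 = 0.02437 mol
From the 1:2 ratio, n((NH4)2SO4) = 1/2 × 0.02437 = 0.01219 mol
mass of (NH4)2SO4 = 0.01219 × 132.14 = 1.610 g

1.610 g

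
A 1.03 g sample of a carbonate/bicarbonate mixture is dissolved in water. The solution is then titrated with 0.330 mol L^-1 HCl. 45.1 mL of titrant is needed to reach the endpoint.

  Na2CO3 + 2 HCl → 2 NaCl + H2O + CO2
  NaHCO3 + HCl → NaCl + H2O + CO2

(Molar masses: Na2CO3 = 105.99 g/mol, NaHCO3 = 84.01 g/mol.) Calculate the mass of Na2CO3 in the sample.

n(HCl) = 0.0451 × 0.330 = 0.0149 mol
Let x = n(Na2CO3), y = n(NaHCO3).
Titrant: 2x + 1y = 0.0149;  mass: 105.99x + 84.01y = 1.03
Solving, x = 3.55 × 10^-3 mol, y = 7.78 × 10^-3 mol
mass of Na2CO3 = 3.55 × 10^-3 × 105.99 = 0.376 g

0.376 g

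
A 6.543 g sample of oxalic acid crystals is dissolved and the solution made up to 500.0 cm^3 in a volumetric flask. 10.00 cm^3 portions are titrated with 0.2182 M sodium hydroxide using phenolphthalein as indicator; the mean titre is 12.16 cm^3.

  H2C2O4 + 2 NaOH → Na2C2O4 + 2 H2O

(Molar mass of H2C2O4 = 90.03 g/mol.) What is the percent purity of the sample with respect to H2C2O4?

91.27 %

n(NaOH) per titration = 0.01216 × 0.2182 = 2.653 × 10^-3 mol
From the 1:2 ratio, n(H2C2O4) in each aliquot = 1/2 × 2.653 × 10^-3 = 1.327 × 10^-3 mol
n(H2C2O4) in the whole flask = 1.327 × 10^-3 × 500.0/10.00 = 0.06633 mol
mass of H2C2O4 = 0.06633 × 90.03 = 5.972 g
% H2C2O4 = 5.972 / 6.543 × 100 = 91.27 %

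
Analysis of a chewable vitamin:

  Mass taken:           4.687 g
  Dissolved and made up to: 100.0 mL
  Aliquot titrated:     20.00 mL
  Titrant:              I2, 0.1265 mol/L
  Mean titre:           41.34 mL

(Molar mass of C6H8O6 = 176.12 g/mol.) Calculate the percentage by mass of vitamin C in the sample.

C6H8O6 + I2 → C6H6O6 + 2 HI
n(I2) per titration = 0.04134 × 0.1265 = 5.230 × 10^-3 mol
n(C6H8O6) in each aliquot = 5.230 × 10^-3 mol (1:1 ratio)
n(C6H8O6) in the whole flask = 5.230 × 10^-3 × 100.0/20.00 = 0.02615 mol
mass of C6H8O6 = 0.02615 × 176.12 = 4.605 g
% C6H8O6 = 4.605 / 4.687 × 100 = 98.25 %

98.25 %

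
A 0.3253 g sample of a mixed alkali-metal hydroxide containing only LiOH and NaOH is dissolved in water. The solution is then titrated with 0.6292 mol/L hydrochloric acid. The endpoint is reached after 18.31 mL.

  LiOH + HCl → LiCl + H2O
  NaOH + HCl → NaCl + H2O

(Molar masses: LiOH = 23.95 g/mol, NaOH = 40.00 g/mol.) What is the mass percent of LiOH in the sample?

62.17 %

n(HCl) = 0.01831 × 0.6292 = 0.01152 mol
Let x = n(LiOH), y = n(NaOH).
Titrant: 1x + 1y = 0.01152;  mass: 23.95x + 40.00y = 0.3253
Solving, x = 8.444 × 10^-3 mol, y = 3.077 × 10^-3 mol
mass of LiOH = 8.444 × 10^-3 × 23.95 = 0.2022 g
% LiOH = 0.2022 / 0.3253 × 100 = 62.17 %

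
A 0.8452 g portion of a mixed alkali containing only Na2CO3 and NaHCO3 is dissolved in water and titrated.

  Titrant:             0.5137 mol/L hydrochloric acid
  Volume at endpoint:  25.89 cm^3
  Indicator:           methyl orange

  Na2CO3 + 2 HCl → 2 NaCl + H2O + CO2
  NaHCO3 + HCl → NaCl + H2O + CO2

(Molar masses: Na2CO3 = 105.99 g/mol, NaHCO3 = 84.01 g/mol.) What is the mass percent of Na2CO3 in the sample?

55.01 %

n(HCl) = 0.02589 × 0.5137 = 0.01330 mol
Let x = n(Na2CO3), y = n(NaHCO3).
Titrant: 2x + 1y = 0.01330;  mass: 105.99x + 84.01y = 0.8452
Solving, x = 4.387 × 10^-3 mol, y = 4.526 × 10^-3 mol
mass of Na2CO3 = 4.387 × 10^-3 × 105.99 = 0.4649 g
% Na2CO3 = 0.4649 / 0.8452 × 100 = 55.01 %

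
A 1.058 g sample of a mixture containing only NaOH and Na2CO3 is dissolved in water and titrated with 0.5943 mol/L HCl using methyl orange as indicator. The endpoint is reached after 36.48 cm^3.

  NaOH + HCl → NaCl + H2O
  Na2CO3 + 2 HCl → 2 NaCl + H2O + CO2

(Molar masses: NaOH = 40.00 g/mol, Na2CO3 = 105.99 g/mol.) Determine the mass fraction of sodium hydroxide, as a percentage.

n(HCl) = 0.03648 × 0.5943 = 0.02168 mol
Let x = n(NaOH), y = n(Na2CO3).
Titrant: 1x + 2y = 0.02168;  mass: 40.00x + 105.99y = 1.058
Solving, x = 6.998 × 10^-3 mol, y = 7.341 × 10^-3 mol
mass of NaOH = 6.998 × 10^-3 × 40.00 = 0.2799 g
% NaOH = 0.2799 / 1.058 × 100 = 26.46 %

26.46 %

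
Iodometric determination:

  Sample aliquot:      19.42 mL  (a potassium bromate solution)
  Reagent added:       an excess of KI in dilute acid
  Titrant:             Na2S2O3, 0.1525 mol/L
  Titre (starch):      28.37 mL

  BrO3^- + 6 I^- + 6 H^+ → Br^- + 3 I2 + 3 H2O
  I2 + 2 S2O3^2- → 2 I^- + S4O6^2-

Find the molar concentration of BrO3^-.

n(S2O3^2-) = 0.02837 × 0.1525 = 4.326 × 10^-3 mol
n(I2) = n(S2O3^2-)/2 = 2.163 × 10^-3 mol
From the 1:3 ratio, n(BrO3^-) in the aliquot = 1/3 × 2.163 × 10^-3 = 7.211 × 10^-4 mol
[BrO3^-] = 7.211 × 10^-4 / 0.01942 = 0.03713 mol/L

0.03713 mol/L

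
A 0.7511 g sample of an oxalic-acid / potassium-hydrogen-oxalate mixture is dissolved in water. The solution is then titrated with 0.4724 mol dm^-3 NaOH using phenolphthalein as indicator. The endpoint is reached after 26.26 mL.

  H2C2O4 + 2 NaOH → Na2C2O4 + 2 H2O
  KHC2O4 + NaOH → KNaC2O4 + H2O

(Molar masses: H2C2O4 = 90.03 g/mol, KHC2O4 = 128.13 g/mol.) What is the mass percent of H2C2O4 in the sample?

n(NaOH) = 0.02626 × 0.4724 = 0.01241 mol
Let x = n(H2C2O4), y = n(KHC2O4).
Titrant: 2x + 1y = 0.01241;  mass: 90.03x + 128.13y = 0.7511
Solving, x = 5.044 × 10^-3 mol, y = 2.318 × 10^-3 mol
mass of H2C2O4 = 5.044 × 10^-3 × 90.03 = 0.4541 g
% H2C2O4 = 0.4541 / 0.7511 × 100 = 60.45 %

60.45 %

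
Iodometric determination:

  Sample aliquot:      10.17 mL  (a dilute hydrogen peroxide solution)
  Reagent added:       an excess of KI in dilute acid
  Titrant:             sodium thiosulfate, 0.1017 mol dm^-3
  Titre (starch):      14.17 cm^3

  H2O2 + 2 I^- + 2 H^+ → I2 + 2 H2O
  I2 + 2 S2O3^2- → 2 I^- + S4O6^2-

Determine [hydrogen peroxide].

0.07085 mol/L

n(S2O3^2-) = 0.01417 × 0.1017 = 1.441 × 10^-3 mol
n(I2) = n(S2O3^2-)/2 = 7.205 × 10^-4 mol
n(H2O2) in the aliquot = 7.205 × 10^-4 mol (1:1 ratio)
[H2O2] = 7.205 × 10^-4 / 0.01017 = 0.07085 mol/L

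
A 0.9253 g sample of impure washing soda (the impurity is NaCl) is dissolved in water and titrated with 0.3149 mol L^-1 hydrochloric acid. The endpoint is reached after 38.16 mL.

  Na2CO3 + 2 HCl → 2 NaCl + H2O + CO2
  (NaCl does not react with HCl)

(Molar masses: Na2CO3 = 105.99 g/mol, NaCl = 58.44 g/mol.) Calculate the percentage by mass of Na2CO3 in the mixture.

68.82 %

n(HCl) = 0.03816 × 0.3149 = 0.01202 mol
Let x = n(Na2CO3), y = n(NaCl).
Titrant: 2x = 0.01202;  mass: 105.99x + 58.44y = 0.9253
Solving, x = 6.008 × 10^-3 mol, y = 4.936 × 10^-3 mol
mass of Na2CO3 = 6.008 × 10^-3 × 105.99 = 0.6368 g
% Na2CO3 = 0.6368 / 0.9253 × 100 = 68.82 %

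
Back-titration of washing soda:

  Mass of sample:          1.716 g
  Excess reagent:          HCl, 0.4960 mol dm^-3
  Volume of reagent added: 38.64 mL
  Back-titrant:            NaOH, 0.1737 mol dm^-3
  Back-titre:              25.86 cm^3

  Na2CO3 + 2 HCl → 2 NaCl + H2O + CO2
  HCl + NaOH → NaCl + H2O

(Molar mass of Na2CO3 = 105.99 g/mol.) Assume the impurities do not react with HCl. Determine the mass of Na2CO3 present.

n(HCl) added = 0.03864 × 0.4960 = 0.01917 mol
n(NaOH) used in back-titration = 0.02586 × 0.1737 = 4.492 × 10^-3 mol
n(HCl) left over = 4.492 × 10^-3 mol (1:1 ratio)
n(HCl) consumed by analyte = 0.01917 − 4.492 × 10^-3 = 0.01467 mol
From the 1:2 ratio, n(Na2CO3) = 1/2 × 0.01467 = 7.337 × 10^-3 mol
mass of Na2CO3 = 7.337 × 10^-3 × 105.99 = 0.7776 g

0.7776 g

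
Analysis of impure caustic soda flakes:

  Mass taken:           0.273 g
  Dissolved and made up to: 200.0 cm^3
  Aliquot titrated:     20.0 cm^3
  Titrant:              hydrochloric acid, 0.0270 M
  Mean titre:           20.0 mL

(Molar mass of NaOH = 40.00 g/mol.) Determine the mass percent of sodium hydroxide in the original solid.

NaOH + HCl → NaCl + H2O
n(HCl) per titration = 0.0200 × 0.0270 = 5.40 × 10^-4 mol
n(NaOH) in each aliquot = 5.40 × 10^-4 mol (1:1 ratio)
n(NaOH) in the whole flask = 5.40 × 10^-4 × 200.0/20.0 = 5.40 × 10^-3 mol
mass of NaOH = 5.40 × 10^-3 × 40.00 = 0.216 g
% NaOH = 0.216 / 0.273 × 100 = 79.1 %

79.1 %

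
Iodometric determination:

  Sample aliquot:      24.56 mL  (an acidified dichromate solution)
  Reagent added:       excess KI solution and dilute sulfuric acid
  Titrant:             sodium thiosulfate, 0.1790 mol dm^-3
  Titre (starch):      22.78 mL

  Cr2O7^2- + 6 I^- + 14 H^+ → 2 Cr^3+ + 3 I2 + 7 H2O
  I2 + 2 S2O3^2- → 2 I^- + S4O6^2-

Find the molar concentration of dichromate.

0.02767 mol/L

n(S2O3^2-) = 0.02278 × 0.1790 = 4.078 × 10^-3 mol
n(I2) = n(S2O3^2-)/2 = 2.039 × 10^-3 mol
From the 1:3 ratio, n(Cr2O7^2-) in the aliquot = 1/3 × 2.039 × 10^-3 = 6.796 × 10^-4 mol
[Cr2O7^2-] = 6.796 × 10^-4 / 0.02456 = 0.02767 mol/L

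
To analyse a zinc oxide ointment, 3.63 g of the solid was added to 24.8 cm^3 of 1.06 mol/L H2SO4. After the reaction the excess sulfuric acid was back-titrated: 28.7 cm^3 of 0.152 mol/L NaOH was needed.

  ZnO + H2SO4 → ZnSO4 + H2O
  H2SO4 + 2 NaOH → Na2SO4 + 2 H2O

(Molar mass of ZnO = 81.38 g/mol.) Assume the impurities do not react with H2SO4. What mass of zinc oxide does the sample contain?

n(H2SO4) added = 0.0248 × 1.06 = 0.0263 mol
n(NaOH) used in back-titration = 0.0287 × 0.152 = 4.36 × 10^-3 mol
From the 1:2 ratio, n(H2SO4) left over = 1/2 × 4.36 × 10^-3 = 2.18 × 10^-3 mol
n(H2SO4) consumed by analyte = 0.0263 − 2.18 × 10^-3 = 0.0241 mol
n(ZnO) = 0.0241 mol (1:1 ratio)
mass of ZnO = 0.0241 × 81.38 = 1.96 g

1.96 g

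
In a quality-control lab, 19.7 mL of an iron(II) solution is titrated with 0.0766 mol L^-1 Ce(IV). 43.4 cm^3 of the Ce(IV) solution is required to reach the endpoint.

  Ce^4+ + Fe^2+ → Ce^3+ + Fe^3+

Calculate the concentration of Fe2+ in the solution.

n(Ce4+) = 0.0434 L × 0.0766 mol/L = 3.32 × 10^-3 mol
n(Fe2+) = 3.32 × 10^-3 mol (1:1 mole ratio)
[Fe2+] = 3.32 × 10^-3 mol / 0.0197 L = 0.169 mol/L

0.169 mol/L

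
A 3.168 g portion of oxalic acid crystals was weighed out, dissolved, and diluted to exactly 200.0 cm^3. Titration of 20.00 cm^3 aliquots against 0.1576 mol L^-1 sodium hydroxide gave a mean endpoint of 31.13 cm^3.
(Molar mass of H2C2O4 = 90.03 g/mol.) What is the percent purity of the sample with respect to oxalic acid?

69.71 %

H2C2O4 + 2 NaOH → Na2C2O4 + 2 H2O
n(NaOH) per titration = 0.03113 × 0.1576 = 4.906 × 10^-3 mol
From the 1:2 ratio, n(H2C2O4) in each aliquot = 1/2 × 4.906 × 10^-3 = 2.453 × 10^-3 mol
n(H2C2O4) in the whole flask = 2.453 × 10^-3 × 200.0/20.00 = 0.02453 mol
mass of H2C2O4 = 0.02453 × 90.03 = 2.208 g
% H2C2O4 = 2.208 / 3.168 × 100 = 69.71 %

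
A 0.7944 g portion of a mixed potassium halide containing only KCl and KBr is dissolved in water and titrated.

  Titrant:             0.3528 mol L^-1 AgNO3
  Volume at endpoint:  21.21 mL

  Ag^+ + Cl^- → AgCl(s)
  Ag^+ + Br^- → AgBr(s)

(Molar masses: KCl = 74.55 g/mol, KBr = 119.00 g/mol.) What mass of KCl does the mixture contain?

n(AgNO3) = 0.02121 × 0.3528 = 7.483 × 10^-3 mol
Let x = n(KCl), y = n(KBr).
Titrant: 1x + 1y = 7.483 × 10^-3;  mass: 74.55x + 119.00y = 0.7944
Solving, x = 2.161 × 10^-3 mol, y = 5.322 × 10^-3 mol
mass of KCl = 2.161 × 10^-3 × 74.55 = 0.1611 g

0.1611 g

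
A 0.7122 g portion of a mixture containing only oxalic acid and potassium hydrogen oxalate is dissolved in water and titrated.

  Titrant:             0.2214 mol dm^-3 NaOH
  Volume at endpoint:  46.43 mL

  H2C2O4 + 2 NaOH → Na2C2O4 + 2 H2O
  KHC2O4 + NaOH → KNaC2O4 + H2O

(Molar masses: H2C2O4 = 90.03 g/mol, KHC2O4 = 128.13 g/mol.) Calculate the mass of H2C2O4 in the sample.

n(NaOH) = 0.04643 × 0.2214 = 0.01028 mol
Let x = n(H2C2O4), y = n(KHC2O4).
Titrant: 2x + 1y = 0.01028;  mass: 90.03x + 128.13y = 0.7122
Solving, x = 3.639 × 10^-3 mol, y = 3.001 × 10^-3 mol
mass of H2C2O4 = 3.639 × 10^-3 × 90.03 = 0.3276 g

0.3276 g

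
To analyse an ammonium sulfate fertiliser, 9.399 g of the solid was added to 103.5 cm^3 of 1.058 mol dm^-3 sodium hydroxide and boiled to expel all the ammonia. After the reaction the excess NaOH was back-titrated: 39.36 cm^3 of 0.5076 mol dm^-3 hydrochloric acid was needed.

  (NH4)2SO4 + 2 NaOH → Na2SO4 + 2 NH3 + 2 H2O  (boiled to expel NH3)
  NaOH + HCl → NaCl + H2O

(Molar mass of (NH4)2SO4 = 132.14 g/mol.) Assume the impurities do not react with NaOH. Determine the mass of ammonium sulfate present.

n(NaOH) added = 0.1035 × 1.058 = 0.1095 mol
n(HCl) used in back-titration = 0.03936 × 0.5076 = 0.01998 mol
n(NaOH) left over = 0.01998 mol (1:1 ratio)
n(NaOH) consumed by analyte = 0.1095 − 0.01998 = 0.08952 mol
From the 1:2 ratio, n((NH4)2SO4) = 1/2 × 0.08952 = 0.04476 mol
mass of (NH4)2SO4 = 0.04476 × 132.14 = 5.915 g

5.915 g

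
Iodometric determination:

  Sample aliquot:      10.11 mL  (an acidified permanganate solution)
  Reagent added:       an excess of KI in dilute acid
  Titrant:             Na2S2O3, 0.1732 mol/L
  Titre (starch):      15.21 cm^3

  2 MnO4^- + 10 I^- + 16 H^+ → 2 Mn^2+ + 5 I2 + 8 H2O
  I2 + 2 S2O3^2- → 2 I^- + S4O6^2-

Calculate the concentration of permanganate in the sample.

0.05211 mol/L

n(S2O3^2-) = 0.01521 × 0.1732 = 2.634 × 10^-3 mol
n(I2) = n(S2O3^2-)/2 = 1.317 × 10^-3 mol
From the 2:5 ratio, n(MnO4^-) in the aliquot = 2/5 × 1.317 × 10^-3 = 5.269 × 10^-4 mol
[MnO4^-] = 5.269 × 10^-4 / 0.01011 = 0.05211 mol/L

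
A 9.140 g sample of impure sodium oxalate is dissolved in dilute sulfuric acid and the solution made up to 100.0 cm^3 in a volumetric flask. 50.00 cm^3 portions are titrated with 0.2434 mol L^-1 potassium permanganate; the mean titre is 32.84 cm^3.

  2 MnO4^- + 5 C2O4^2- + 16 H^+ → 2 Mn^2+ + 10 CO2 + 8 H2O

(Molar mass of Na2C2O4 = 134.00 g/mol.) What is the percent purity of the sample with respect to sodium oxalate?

58.59 %

n(KMnO4) per titration = 0.03284 × 0.2434 = 7.993 × 10^-3 mol
From the 5:2 ratio, n(Na2C2O4) in each aliquot = 5/2 × 7.993 × 10^-3 = 0.01998 mol
n(Na2C2O4) in the whole flask = 0.01998 × 100.0/50.00 = 0.03997 mol
mass of Na2C2O4 = 0.03997 × 134.00 = 5.355 g
% Na2C2O4 = 5.355 / 9.140 × 100 = 58.59 %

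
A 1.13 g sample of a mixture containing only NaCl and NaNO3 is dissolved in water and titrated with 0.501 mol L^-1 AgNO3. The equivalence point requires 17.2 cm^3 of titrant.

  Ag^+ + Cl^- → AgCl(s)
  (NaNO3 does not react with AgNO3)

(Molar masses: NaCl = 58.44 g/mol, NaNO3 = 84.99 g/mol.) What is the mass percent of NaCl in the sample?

n(AgNO3) = 0.0172 × 0.501 = 8.62 × 10^-3 mol
Let x = n(NaCl), y = n(NaNO3).
Titrant: 1x = 8.62 × 10^-3;  mass: 58.44x + 84.99y = 1.13
Solving, x = 8.62 × 10^-3 mol, y = 7.37 × 10^-3 mol
mass of NaCl = 8.62 × 10^-3 × 58.44 = 0.504 g
% NaCl = 0.504 / 1.13 × 100 = 44.6 %

44.6 %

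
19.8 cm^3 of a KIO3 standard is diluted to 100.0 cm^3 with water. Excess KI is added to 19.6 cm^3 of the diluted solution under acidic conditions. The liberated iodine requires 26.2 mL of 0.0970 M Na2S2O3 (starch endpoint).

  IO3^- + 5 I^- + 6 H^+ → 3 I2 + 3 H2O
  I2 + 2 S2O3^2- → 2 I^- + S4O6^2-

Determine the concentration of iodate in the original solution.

n(S2O3^2-) = 0.0262 × 0.0970 = 2.54 × 10^-3 mol
n(I2) = n(S2O3^2-)/2 = 1.27 × 10^-3 mol
From the 1:3 ratio, n(IO3^-) in the aliquot = 1/3 × 1.27 × 10^-3 = 4.24 × 10^-4 mol
[IO3^-]_dilute = 4.24 × 10^-4 / 0.0196 = 0.0216 mol/L
[IO3^-]_original = 0.0216 × 100.0/19.8 = 0.109 mol/L

0.109 M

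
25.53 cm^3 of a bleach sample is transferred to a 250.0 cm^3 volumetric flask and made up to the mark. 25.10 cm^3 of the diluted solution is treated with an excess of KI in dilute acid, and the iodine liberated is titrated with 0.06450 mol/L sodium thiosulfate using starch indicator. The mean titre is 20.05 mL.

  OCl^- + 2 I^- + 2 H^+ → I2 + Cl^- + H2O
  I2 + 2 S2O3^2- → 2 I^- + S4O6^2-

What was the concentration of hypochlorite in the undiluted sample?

n(S2O3^2-) = 0.02005 × 0.06450 = 1.293 × 10^-3 mol
n(I2) = n(S2O3^2-)/2 = 6.466 × 10^-4 mol
n(OCl^-) in the aliquot = 6.466 × 10^-4 mol (1:1 ratio)
[OCl^-]_dilute = 6.466 × 10^-4 / 0.02510 = 0.02576 mol/L
[OCl^-]_original = 0.02576 × 250.0/25.53 = 0.2523 mol/L

0.2523 mol/L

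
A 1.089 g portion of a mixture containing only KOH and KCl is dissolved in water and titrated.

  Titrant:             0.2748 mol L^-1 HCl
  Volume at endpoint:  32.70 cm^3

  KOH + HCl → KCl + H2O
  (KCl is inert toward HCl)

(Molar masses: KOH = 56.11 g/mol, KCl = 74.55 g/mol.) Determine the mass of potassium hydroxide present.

n(HCl) = 0.03270 × 0.2748 = 8.986 × 10^-3 mol
Let x = n(KOH), y = n(KCl).
Titrant: 1x = 8.986 × 10^-3;  mass: 56.11x + 74.55y = 1.089
Solving, x = 8.986 × 10^-3 mol, y = 7.844 × 10^-3 mol
mass of KOH = 8.986 × 10^-3 × 56.11 = 0.5042 g

0.5042 g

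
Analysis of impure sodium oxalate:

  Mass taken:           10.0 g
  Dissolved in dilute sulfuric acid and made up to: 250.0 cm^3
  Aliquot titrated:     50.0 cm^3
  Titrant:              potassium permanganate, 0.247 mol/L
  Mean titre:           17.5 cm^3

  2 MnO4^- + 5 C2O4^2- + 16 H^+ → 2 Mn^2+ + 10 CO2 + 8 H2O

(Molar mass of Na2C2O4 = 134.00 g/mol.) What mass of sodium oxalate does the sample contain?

7.24 g

n(KMnO4) per titration = 0.0175 × 0.247 = 4.32 × 10^-3 mol
From the 5:2 ratio, n(Na2C2O4) in each aliquot = 5/2 × 4.32 × 10^-3 = 0.0108 mol
n(Na2C2O4) in the whole flask = 0.0108 × 250.0/50.0 = 0.0540 mol
mass of Na2C2O4 = 0.0540 × 134.00 = 7.24 g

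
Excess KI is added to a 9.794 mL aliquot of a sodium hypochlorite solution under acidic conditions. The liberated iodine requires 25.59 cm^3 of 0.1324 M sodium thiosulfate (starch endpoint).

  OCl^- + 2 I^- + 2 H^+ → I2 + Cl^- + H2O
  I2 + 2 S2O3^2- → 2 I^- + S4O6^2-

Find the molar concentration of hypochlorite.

0.1730 M

n(S2O3^2-) = 0.02559 × 0.1324 = 3.388 × 10^-3 mol
n(I2) = n(S2O3^2-)/2 = 1.694 × 10^-3 mol
n(OCl^-) in the aliquot = 1.694 × 10^-3 mol (1:1 ratio)
[OCl^-] = 1.694 × 10^-3 / 0.009794 = 0.1730 mol/L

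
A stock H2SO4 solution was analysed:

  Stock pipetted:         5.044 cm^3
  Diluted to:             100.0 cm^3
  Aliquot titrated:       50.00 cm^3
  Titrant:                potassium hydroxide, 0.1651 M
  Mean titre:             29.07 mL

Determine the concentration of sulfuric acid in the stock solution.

H2SO4 + 2 KOH → K2SO4 + 2 H2O
n(KOH) = 0.02907 × 0.1651 = 4.799 × 10^-3 mol
From the 1:2 ratio, n(H2SO4) in the aliquot = 1/2 × 4.799 × 10^-3 = 2.400 × 10^-3 mol
[H2SO4]_dilute = 2.400 × 10^-3 / 0.05000 = 0.04799 mol/L
Dilution factor = 100.0 / 5.044 = 19.83
[H2SO4]_stock = 0.04799 × 19.83 = 0.9515 mol/L

0.9515 M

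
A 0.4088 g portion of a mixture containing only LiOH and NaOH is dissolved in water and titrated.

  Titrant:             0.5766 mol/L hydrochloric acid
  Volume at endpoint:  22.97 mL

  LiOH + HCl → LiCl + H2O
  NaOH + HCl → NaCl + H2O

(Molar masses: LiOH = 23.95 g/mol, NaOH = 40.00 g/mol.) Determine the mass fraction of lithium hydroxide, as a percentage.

n(HCl) = 0.02297 × 0.5766 = 0.01324 mol
Let x = n(LiOH), y = n(NaOH).
Titrant: 1x + 1y = 0.01324;  mass: 23.95x + 40.00y = 0.4088
Solving, x = 7.538 × 10^-3 mol, y = 5.707 × 10^-3 mol
mass of LiOH = 7.538 × 10^-3 × 23.95 = 0.1805 g
% LiOH = 0.1805 / 0.4088 × 100 = 44.16 %

44.16 %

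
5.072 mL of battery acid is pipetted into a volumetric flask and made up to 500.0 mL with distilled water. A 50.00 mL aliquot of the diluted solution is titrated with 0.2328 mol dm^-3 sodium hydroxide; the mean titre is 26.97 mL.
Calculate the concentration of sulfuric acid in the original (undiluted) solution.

6.189 mol/L

H2SO4 + 2 NaOH → Na2SO4 + 2 H2O
n(NaOH) = 0.02697 × 0.2328 = 6.279 × 10^-3 mol
From the 1:2 ratio, n(H2SO4) in the aliquot = 1/2 × 6.279 × 10^-3 = 3.139 × 10^-3 mol
[H2SO4]_dilute = 3.139 × 10^-3 / 0.05000 = 0.06279 mol/L
Dilution factor = 500.0 / 5.072 = 98.58
[H2SO4]_stock = 0.06279 × 98.58 = 6.189 mol/L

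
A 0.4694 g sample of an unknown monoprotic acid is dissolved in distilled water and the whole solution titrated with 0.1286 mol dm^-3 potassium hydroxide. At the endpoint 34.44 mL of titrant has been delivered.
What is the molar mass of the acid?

106.0 g/mol

n(KOH) = 0.03444 L × 0.1286 mol/L = 4.429 × 10^-3 mol
n(HA) = 4.429 × 10^-3 mol (1:1 ratio)
M = m / n = 0.4694 g / 4.429 × 10^-3 mol = 106.0 g/mol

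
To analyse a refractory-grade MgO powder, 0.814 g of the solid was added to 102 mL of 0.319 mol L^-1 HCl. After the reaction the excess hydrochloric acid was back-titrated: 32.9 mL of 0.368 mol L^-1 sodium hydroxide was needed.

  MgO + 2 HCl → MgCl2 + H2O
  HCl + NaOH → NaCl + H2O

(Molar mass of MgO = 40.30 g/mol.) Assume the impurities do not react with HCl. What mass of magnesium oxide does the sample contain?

n(HCl) added = 0.102 × 0.319 = 0.0325 mol
n(NaOH) used in back-titration = 0.0329 × 0.368 = 0.0121 mol
n(HCl) left over = 0.0121 mol (1:1 ratio)
n(HCl) consumed by analyte = 0.0325 − 0.0121 = 0.0204 mol
From the 1:2 ratio, n(MgO) = 1/2 × 0.0204 = 0.0102 mol
mass of MgO = 0.0102 × 40.30 = 0.412 g

0.412 g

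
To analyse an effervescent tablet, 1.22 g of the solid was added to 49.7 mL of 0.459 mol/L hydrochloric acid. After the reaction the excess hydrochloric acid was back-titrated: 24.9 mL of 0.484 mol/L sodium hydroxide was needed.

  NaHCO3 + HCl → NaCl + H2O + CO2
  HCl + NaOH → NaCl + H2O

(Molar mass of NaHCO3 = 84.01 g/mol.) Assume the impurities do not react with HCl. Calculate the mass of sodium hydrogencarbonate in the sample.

0.904 g

n(HCl) added = 0.0497 × 0.459 = 0.0228 mol
n(NaOH) used in back-titration = 0.0249 × 0.484 = 0.0121 mol
n(HCl) left over = 0.0121 mol (1:1 ratio)
n(HCl) consumed by analyte = 0.0228 − 0.0121 = 0.0108 mol
n(NaHCO3) = 0.0108 mol (1:1 ratio)
mass of NaHCO3 = 0.0108 × 84.01 = 0.904 g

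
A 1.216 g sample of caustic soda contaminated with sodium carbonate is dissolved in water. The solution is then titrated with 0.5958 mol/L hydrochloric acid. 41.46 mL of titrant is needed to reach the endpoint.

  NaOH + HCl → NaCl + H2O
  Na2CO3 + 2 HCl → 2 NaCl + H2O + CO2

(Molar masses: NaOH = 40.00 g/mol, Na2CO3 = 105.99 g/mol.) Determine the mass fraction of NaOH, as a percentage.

n(HCl) = 0.04146 × 0.5958 = 0.02470 mol
Let x = n(NaOH), y = n(Na2CO3).
Titrant: 1x + 2y = 0.02470;  mass: 40.00x + 105.99y = 1.216
Solving, x = 7.162 × 10^-3 mol, y = 8.770 × 10^-3 mol
mass of NaOH = 7.162 × 10^-3 × 40.00 = 0.2865 g
% NaOH = 0.2865 / 1.216 × 100 = 23.56 %

23.56 %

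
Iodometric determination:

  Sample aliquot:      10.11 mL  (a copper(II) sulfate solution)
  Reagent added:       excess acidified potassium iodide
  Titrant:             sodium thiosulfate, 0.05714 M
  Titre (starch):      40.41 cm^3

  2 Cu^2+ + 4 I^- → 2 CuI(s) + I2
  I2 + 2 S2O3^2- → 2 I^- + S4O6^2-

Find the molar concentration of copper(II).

0.2284 M

n(S2O3^2-) = 0.04041 × 0.05714 = 2.309 × 10^-3 mol
n(I2) = n(S2O3^2-)/2 = 1.155 × 10^-3 mol
From the 2:1 ratio, n(Cu2+) in the aliquot = 2/1 × 1.155 × 10^-3 = 2.309 × 10^-3 mol
[Cu2+] = 2.309 × 10^-3 / 0.01011 = 0.2284 mol/L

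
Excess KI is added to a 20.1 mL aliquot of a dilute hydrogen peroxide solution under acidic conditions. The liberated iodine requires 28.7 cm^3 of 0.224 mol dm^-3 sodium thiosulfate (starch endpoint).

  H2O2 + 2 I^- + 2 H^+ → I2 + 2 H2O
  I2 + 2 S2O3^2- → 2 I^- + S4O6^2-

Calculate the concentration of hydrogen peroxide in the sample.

n(S2O3^2-) = 0.0287 × 0.224 = 6.43 × 10^-3 mol
n(I2) = n(S2O3^2-)/2 = 3.21 × 10^-3 mol
n(H2O2) in the aliquot = 3.21 × 10^-3 mol (1:1 ratio)
[H2O2] = 3.21 × 10^-3 / 0.0201 = 0.160 mol/L

0.160 mol/L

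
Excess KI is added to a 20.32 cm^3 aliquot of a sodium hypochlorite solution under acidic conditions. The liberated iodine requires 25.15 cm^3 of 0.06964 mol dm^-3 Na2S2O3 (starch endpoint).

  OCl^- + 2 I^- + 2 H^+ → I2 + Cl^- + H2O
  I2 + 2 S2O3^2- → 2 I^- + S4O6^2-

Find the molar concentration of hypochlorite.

n(S2O3^2-) = 0.02515 × 0.06964 = 1.751 × 10^-3 mol
n(I2) = n(S2O3^2-)/2 = 8.757 × 10^-4 mol
n(OCl^-) in the aliquot = 8.757 × 10^-4 mol (1:1 ratio)
[OCl^-] = 8.757 × 10^-4 / 0.02032 = 0.04310 mol/L

0.04310 mol/L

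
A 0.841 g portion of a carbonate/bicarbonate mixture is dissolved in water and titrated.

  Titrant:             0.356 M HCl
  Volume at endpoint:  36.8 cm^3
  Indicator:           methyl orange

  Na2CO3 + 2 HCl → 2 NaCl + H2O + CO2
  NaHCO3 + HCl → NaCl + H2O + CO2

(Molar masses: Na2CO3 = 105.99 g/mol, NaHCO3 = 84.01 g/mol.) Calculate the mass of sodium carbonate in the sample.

0.444 g

n(HCl) = 0.0368 × 0.356 = 0.0131 mol
Let x = n(Na2CO3), y = n(NaHCO3).
Titrant: 2x + 1y = 0.0131;  mass: 105.99x + 84.01y = 0.841
Solving, x = 4.19 × 10^-3 mol, y = 4.73 × 10^-3 mol
mass of Na2CO3 = 4.19 × 10^-3 × 105.99 = 0.444 g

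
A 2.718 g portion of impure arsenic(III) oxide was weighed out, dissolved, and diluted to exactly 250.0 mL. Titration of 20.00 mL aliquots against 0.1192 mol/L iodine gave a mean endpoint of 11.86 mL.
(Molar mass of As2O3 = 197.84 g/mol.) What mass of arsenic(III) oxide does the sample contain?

1.748 g

As2O3 + 2 I2 + 2 H2O → As2O5 + 4 HI
n(I2) per titration = 0.01186 × 0.1192 = 1.414 × 10^-3 mol
From the 1:2 ratio, n(As2O3) in each aliquot = 1/2 × 1.414 × 10^-3 = 7.069 × 10^-4 mol
n(As2O3) in the whole flask = 7.069 × 10^-4 × 250.0/20.00 = 8.836 × 10^-3 mol
mass of As2O3 = 8.836 × 10^-3 × 197.84 = 1.748 g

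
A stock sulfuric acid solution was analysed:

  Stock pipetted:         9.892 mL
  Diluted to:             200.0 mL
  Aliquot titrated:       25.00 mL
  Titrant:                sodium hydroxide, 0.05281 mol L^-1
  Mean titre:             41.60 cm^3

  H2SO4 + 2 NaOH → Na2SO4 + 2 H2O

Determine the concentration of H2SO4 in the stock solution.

n(NaOH) = 0.04160 × 0.05281 = 2.197 × 10^-3 mol
From the 1:2 ratio, n(H2SO4) in the aliquot = 1/2 × 2.197 × 10^-3 = 1.098 × 10^-3 mol
[H2SO4]_dilute = 1.098 × 10^-3 / 0.02500 = 0.04394 mol/L
Dilution factor = 200.0 / 9.892 = 20.22
[H2SO4]_stock = 0.04394 × 20.22 = 0.8884 mol/L

0.8884 mol/L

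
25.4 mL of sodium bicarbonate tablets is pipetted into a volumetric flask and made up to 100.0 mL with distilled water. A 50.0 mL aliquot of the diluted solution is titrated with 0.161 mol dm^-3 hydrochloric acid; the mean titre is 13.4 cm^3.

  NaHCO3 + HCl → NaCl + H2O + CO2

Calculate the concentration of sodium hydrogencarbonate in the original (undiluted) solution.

0.170 mol/L

n(HCl) = 0.0134 × 0.161 = 2.16 × 10^-3 mol
n(NaHCO3) in the aliquot = 2.16 × 10^-3 mol (1:1 ratio)
[NaHCO3]_dilute = 2.16 × 10^-3 / 0.0500 = 0.0431 mol/L
Dilution factor = 100.0 / 25.4 = 3.937
[NaHCO3]_stock = 0.0431 × 3.937 = 0.170 mol/L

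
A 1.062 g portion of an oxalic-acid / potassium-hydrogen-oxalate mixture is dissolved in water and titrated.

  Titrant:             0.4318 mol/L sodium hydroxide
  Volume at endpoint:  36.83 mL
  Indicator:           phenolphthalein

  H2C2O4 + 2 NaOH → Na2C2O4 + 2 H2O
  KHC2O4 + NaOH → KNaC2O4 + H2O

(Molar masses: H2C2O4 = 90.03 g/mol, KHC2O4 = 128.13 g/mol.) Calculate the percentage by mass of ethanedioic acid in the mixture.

49.76 %

n(NaOH) = 0.03683 × 0.4318 = 0.01590 mol
Let x = n(H2C2O4), y = n(KHC2O4).
Titrant: 2x + 1y = 0.01590;  mass: 90.03x + 128.13y = 1.062
Solving, x = 5.869 × 10^-3 mol, y = 4.164 × 10^-3 mol
mass of H2C2O4 = 5.869 × 10^-3 × 90.03 = 0.5284 g
% H2C2O4 = 0.5284 / 1.062 × 100 = 49.76 %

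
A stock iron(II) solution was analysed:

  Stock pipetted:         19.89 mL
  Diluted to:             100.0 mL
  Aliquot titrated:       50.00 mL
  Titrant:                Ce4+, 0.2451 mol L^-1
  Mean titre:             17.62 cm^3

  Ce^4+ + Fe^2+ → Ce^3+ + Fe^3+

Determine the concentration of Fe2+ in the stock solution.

n(Ce4+) = 0.01762 × 0.2451 = 4.319 × 10^-3 mol
n(Fe2+) in the aliquot = 4.319 × 10^-3 mol (1:1 ratio)
[Fe2+]_dilute = 4.319 × 10^-3 / 0.05000 = 0.08637 mol/L
Dilution factor = 100.0 / 19.89 = 5.028
[Fe2+]_stock = 0.08637 × 5.028 = 0.4343 mol/L

0.4343 mol/L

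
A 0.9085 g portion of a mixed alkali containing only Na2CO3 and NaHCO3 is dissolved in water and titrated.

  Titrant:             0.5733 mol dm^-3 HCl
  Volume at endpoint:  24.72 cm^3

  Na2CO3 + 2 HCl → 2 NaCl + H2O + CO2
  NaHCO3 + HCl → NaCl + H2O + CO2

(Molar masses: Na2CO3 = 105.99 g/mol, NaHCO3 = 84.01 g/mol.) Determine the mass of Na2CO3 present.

n(HCl) = 0.02472 × 0.5733 = 0.01417 mol
Let x = n(Na2CO3), y = n(NaHCO3).
Titrant: 2x + 1y = 0.01417;  mass: 105.99x + 84.01y = 0.9085
Solving, x = 4.548 × 10^-3 mol, y = 5.077 × 10^-3 mol
mass of Na2CO3 = 4.548 × 10^-3 × 105.99 = 0.4820 g

0.4820 g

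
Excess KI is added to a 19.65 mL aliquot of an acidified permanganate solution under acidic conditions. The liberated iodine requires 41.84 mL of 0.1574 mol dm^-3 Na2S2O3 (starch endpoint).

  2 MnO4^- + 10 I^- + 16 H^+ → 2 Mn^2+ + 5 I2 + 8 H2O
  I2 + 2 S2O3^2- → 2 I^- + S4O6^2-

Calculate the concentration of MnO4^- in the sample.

n(S2O3^2-) = 0.04184 × 0.1574 = 6.586 × 10^-3 mol
n(I2) = n(S2O3^2-)/2 = 3.293 × 10^-3 mol
From the 2:5 ratio, n(MnO4^-) in the aliquot = 2/5 × 3.293 × 10^-3 = 1.317 × 10^-3 mol
[MnO4^-] = 1.317 × 10^-3 / 0.01965 = 0.06703 mol/L

0.06703 mol/L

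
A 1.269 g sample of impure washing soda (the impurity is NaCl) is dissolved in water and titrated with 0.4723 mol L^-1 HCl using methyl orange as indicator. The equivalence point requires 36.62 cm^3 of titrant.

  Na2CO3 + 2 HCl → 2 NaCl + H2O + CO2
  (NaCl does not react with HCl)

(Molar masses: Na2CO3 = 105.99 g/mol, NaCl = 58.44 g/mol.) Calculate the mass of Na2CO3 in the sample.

n(HCl) = 0.03662 × 0.4723 = 0.01730 mol
Let x = n(Na2CO3), y = n(NaCl).
Titrant: 2x = 0.01730;  mass: 105.99x + 58.44y = 1.269
Solving, x = 8.648 × 10^-3 mol, y = 6.030 × 10^-3 mol
mass of Na2CO3 = 8.648 × 10^-3 × 105.99 = 0.9166 g

0.9166 g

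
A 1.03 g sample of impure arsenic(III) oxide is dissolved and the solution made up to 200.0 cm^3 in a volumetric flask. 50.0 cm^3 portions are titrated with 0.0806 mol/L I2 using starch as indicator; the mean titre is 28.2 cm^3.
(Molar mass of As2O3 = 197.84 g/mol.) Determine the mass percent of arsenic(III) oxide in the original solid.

87.3 %

As2O3 + 2 I2 + 2 H2O → As2O5 + 4 HI
n(I2) per titration = 0.0282 × 0.0806 = 2.27 × 10^-3 mol
From the 1:2 ratio, n(As2O3) in each aliquot = 1/2 × 2.27 × 10^-3 = 1.14 × 10^-3 mol
n(As2O3) in the whole flask = 1.14 × 10^-3 × 200.0/50.0 = 4.55 × 10^-3 mol
mass of As2O3 = 4.55 × 10^-3 × 197.84 = 0.899 g
% As2O3 = 0.899 / 1.03 × 100 = 87.3 %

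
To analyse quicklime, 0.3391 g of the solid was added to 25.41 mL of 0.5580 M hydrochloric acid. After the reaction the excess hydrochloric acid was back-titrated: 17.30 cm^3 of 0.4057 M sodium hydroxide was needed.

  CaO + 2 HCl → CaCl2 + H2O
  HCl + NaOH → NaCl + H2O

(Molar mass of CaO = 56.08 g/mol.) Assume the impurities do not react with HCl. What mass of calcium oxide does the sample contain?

n(HCl) added = 0.02541 × 0.5580 = 0.01418 mol
n(NaOH) used in back-titration = 0.01730 × 0.4057 = 7.019 × 10^-3 mol
n(HCl) left over = 7.019 × 10^-3 mol (1:1 ratio)
n(HCl) consumed by analyte = 0.01418 − 7.019 × 10^-3 = 7.160 × 10^-3 mol
From the 1:2 ratio, n(CaO) = 1/2 × 7.160 × 10^-3 = 3.580 × 10^-3 mol
mass of CaO = 3.580 × 10^-3 × 56.08 = 0.2008 g

0.2008 g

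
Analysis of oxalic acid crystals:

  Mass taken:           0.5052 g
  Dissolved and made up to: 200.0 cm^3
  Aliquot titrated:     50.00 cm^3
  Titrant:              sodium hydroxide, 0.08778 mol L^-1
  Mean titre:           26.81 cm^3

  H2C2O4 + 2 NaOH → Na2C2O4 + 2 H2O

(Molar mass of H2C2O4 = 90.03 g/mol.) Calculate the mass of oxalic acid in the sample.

0.4237 g

n(NaOH) per titration = 0.02681 × 0.08778 = 2.353 × 10^-3 mol
From the 1:2 ratio, n(H2C2O4) in each aliquot = 1/2 × 2.353 × 10^-3 = 1.177 × 10^-3 mol
n(H2C2O4) in the whole flask = 1.177 × 10^-3 × 200.0/50.00 = 4.707 × 10^-3 mol
mass of H2C2O4 = 4.707 × 10^-3 × 90.03 = 0.4237 g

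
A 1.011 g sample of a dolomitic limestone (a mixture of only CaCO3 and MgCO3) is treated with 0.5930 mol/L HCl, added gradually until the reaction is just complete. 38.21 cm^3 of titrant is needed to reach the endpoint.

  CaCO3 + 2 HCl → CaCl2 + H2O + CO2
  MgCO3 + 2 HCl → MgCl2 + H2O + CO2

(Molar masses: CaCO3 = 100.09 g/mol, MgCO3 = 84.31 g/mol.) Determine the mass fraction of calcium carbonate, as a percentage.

n(HCl) = 0.03821 × 0.5930 = 0.02266 mol
Let x = n(CaCO3), y = n(MgCO3).
Titrant: 2x + 2y = 0.02266;  mass: 100.09x + 84.31y = 1.011
Solving, x = 3.538 × 10^-3 mol, y = 7.791 × 10^-3 mol
mass of CaCO3 = 3.538 × 10^-3 × 100.09 = 0.3541 g
% CaCO3 = 0.3541 / 1.011 × 100 = 35.03 %

35.03 %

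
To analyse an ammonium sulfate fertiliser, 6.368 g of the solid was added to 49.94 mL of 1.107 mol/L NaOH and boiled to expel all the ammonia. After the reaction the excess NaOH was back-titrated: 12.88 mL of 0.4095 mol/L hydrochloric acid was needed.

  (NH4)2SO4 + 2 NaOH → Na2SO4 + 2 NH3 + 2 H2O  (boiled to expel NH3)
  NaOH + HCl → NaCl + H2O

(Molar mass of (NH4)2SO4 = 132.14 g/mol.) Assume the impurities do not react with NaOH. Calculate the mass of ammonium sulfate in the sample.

3.304 g

n(NaOH) added = 0.04994 × 1.107 = 0.05528 mol
n(HCl) used in back-titration = 0.01288 × 0.4095 = 5.274 × 10^-3 mol
n(NaOH) left over = 5.274 × 10^-3 mol (1:1 ratio)
n(NaOH) consumed by analyte = 0.05528 − 5.274 × 10^-3 = 0.05001 mol
From the 1:2 ratio, n((NH4)2SO4) = 1/2 × 0.05001 = 0.02500 mol
mass of (NH4)2SO4 = 0.02500 × 132.14 = 3.304 g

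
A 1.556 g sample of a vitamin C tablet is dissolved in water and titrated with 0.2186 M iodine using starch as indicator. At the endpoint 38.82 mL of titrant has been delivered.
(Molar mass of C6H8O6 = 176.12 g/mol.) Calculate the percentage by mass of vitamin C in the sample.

C6H8O6 + I2 → C6H6O6 + 2 HI
n(I2) = 0.03882 L × 0.2186 mol/L = 8.486 × 10^-3 mol
n(C6H8O6) = 8.486 × 10^-3 mol (1:1 ratio)
mass of C6H8O6 = 8.486 × 10^-3 × 176.12 g/mol = 1.495 g
% C6H8O6 = 1.495 / 1.556 × 100 = 96.05 %

96.05 %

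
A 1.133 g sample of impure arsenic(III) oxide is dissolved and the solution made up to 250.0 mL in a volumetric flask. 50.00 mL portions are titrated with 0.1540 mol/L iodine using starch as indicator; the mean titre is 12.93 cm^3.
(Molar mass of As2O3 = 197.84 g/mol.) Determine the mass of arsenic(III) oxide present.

As2O3 + 2 I2 + 2 H2O → As2O5 + 4 HI
n(I2) per titration = 0.01293 × 0.1540 = 1.991 × 10^-3 mol
From the 1:2 ratio, n(As2O3) in each aliquot = 1/2 × 1.991 × 10^-3 = 9.956 × 10^-4 mol
n(As2O3) in the whole flask = 9.956 × 10^-4 × 250.0/50.00 = 4.978 × 10^-3 mol
mass of As2O3 = 4.978 × 10^-3 × 197.84 = 0.9849 g

0.9849 g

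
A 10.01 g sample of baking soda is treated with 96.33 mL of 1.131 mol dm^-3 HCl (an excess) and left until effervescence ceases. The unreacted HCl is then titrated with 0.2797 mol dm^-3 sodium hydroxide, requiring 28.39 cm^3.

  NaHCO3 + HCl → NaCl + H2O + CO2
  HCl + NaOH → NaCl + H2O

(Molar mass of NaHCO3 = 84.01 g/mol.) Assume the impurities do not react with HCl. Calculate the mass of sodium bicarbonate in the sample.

8.486 g

n(HCl) added = 0.09633 × 1.131 = 0.1089 mol
n(NaOH) used in back-titration = 0.02839 × 0.2797 = 7.941 × 10^-3 mol
n(HCl) left over = 7.941 × 10^-3 mol (1:1 ratio)
n(HCl) consumed by analyte = 0.1089 − 7.941 × 10^-3 = 0.1010 mol
n(NaHCO3) = 0.1010 mol (1:1 ratio)
mass of NaHCO3 = 0.1010 × 84.01 = 8.486 g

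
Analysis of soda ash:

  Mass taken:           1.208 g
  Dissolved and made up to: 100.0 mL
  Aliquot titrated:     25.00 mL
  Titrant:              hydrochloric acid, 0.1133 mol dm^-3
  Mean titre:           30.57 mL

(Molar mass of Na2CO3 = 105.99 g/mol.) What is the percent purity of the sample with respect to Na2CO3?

60.78 %

Na2CO3 + 2 HCl → 2 NaCl + H2O + CO2
n(HCl) per titration = 0.03057 × 0.1133 = 3.464 × 10^-3 mol
From the 1:2 ratio, n(Na2CO3) in each aliquot = 1/2 × 3.464 × 10^-3 = 1.732 × 10^-3 mol
n(Na2CO3) in the whole flask = 1.732 × 10^-3 × 100.0/25.00 = 6.927 × 10^-3 mol
mass of Na2CO3 = 6.927 × 10^-3 × 105.99 = 0.7342 g
% Na2CO3 = 0.7342 / 1.208 × 100 = 60.78 %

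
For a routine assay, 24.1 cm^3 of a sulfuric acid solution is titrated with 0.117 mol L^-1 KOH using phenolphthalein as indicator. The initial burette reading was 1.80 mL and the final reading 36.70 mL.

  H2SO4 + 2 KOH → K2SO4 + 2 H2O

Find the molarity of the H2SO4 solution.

n(KOH) = 0.0349 L × 0.117 mol/L = 4.08 × 10^-3 mol
From the 1:2 mole ratio, n(H2SO4) = 1/2 × 4.08 × 10^-3 = 2.04 × 10^-3 mol
[H2SO4] = 2.04 × 10^-3 mol / 0.0241 L = 0.0847 mol/L

0.0847 mol/L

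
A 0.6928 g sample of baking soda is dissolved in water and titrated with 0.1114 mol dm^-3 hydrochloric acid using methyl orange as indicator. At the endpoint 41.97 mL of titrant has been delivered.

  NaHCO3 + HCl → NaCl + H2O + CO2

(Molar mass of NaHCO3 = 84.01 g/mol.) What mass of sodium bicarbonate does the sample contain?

n(HCl) = 0.04197 L × 0.1114 mol/L = 4.675 × 10^-3 mol
n(NaHCO3) = 4.675 × 10^-3 mol (1:1 ratio)
mass of NaHCO3 = 4.675 × 10^-3 × 84.01 g/mol = 0.3928 g

0.3928 g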